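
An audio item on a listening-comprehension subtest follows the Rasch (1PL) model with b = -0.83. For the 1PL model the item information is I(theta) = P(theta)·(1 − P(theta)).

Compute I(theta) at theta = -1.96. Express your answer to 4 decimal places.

0.1845

P = 1/(1+e^{1.1300}) = 0.2442
P(1−P) = 0.2442 × 0.7558 = 0.1845
I = P(1−P) = 0.18455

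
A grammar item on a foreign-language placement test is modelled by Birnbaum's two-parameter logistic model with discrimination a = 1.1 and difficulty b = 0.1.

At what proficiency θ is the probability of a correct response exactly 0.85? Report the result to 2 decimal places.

1.68

P(θ) = 1 / (1 + exp(−a(θ − b)))
logit = ln(0.8500/0.1500) = 1.7346
θ = b + logit/(a) = 0.1 + 1.7346/1.1000 = 1.6769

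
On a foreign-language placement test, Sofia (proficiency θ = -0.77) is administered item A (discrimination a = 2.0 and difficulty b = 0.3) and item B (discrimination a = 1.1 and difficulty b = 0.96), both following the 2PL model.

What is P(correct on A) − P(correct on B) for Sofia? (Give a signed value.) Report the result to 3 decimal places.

P(θ) = 1 / (1 + exp(−a(θ − b)))
P_A = 0.1053
P_B = 0.1298
P_A − P_B = -0.0245

-0.024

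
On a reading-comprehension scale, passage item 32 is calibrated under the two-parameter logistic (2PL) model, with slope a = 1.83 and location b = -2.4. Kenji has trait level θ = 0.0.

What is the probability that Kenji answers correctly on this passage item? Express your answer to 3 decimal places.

P(θ) = 1 / (1 + exp(−a(θ − b)))
Exponent: 1.83 × (0.0 − (-2.4)) = 4.3920
1/(1 + e^{-4.3920}) = 0.9878

0.988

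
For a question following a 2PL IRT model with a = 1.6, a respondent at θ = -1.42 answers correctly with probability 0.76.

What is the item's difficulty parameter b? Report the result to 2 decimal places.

-2.14

P(θ) = 1 / (1 + exp(−a(θ − b)))
logit(0.76) = ln(0.76/0.24) = 1.1527
b = θ − logit/(a) = -1.42 − 1.1527/1.6000 = -2.1404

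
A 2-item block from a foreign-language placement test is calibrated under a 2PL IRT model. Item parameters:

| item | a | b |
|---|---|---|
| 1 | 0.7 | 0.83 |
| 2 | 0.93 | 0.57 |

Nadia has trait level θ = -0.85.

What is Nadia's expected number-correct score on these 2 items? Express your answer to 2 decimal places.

0.45

P(θ) = 1 / (1 + exp(−a(θ − b)))
P_1 = 1/(1+e^{1.1760}) = 0.2358
P_2 = 1/(1+e^{1.3206}) = 0.2107
E[score] = 0.2358 + 0.2107 = 0.4465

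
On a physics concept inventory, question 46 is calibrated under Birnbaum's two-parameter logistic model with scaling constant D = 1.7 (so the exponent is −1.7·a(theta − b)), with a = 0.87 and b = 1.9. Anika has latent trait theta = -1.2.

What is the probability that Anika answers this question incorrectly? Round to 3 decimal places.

P(theta) = 1 / (1 + exp(−D·a(theta − b)))
Exponent: 1.7 × 0.87 × (-1.2 − 1.9) = -4.5849
1/(1 + e^{4.5849}) = 0.0101
P = 0.0101
P(incorrect) = 1 − 0.0101 = 0.9899

0.990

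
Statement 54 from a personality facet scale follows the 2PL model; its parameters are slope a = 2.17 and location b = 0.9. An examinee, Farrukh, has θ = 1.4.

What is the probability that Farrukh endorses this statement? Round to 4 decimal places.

0.7474

P(θ) = 1 / (1 + exp(−a(θ − b)))
Exponent: 2.17 × (1.4 − 0.9) = 1.0850
1/(1 + e^{-1.0850}) = 0.7474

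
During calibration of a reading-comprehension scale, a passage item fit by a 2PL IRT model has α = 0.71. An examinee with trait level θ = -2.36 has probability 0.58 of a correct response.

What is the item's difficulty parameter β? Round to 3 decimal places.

-2.815

P(θ) = 1 / (1 + exp(−α(θ − β)))
logit(0.58) = ln(0.58/0.42) = 0.3228
β = θ − logit/(α) = -2.36 − 0.3228/0.7100 = -2.8146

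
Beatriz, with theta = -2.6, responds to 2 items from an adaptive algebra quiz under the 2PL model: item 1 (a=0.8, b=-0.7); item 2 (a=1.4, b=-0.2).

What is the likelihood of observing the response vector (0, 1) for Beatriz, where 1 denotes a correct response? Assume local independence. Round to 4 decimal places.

P(theta) = 1 / (1 + exp(−a(theta − b)))
P_1 = 1/(1+e^{1.5200}) = 0.1795
P_2 = 1/(1+e^{3.3600}) = 0.0336
L = (1−P_1) × P_2 = 0.8205 × 0.0336 = 0.02754

0.0275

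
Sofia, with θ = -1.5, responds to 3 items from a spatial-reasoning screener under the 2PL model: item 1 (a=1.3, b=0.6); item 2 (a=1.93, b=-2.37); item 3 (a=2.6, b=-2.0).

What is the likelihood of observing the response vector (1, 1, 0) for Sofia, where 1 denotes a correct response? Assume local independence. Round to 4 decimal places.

P(θ) = 1 / (1 + exp(−a(θ − b)))
P_1 = 1/(1+e^{2.7300}) = 0.0612
P_2 = 1/(1+e^{-1.6791}) = 0.8428
P_3 = 1/(1+e^{-1.3000}) = 0.7858
L = P_1 × P_2 × (1−P_3) = 0.0612 × 0.8428 × 0.2142 = 0.01105

0.0111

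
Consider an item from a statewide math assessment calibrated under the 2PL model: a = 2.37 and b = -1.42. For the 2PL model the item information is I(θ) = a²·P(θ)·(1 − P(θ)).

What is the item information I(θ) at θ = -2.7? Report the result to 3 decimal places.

0.246

P = 1/(1+e^{3.0336}) = 0.0459
P(1−P) = 0.0459 × 0.9541 = 0.0438
I = a² × P(1−P) = 2.37² × 0.0438 = 0.24614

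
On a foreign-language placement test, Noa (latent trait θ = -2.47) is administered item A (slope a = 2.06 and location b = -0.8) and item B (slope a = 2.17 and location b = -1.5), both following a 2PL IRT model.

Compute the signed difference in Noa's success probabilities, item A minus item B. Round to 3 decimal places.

P(θ) = 1 / (1 + exp(−a(θ − b)))
P_A = 0.0311
P_B = 0.1086
P_A − P_B = -0.0776

-0.078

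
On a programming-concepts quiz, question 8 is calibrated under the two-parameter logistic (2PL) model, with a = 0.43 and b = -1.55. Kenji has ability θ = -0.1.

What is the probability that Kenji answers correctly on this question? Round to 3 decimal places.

0.651

P(θ) = 1 / (1 + exp(−a(θ − b)))
Exponent: 0.43 × (-0.1 − (-1.55)) = 0.6235
1/(1 + e^{-0.6235}) = 0.6510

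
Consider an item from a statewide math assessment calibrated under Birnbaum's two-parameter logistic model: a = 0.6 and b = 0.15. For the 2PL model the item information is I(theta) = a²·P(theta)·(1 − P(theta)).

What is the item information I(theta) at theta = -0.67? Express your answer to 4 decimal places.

0.0848

P = 1/(1+e^{0.4920}) = 0.3794
P(1−P) = 0.3794 × 0.6206 = 0.2355
I = a² × P(1−P) = 0.6² × 0.2355 = 0.08477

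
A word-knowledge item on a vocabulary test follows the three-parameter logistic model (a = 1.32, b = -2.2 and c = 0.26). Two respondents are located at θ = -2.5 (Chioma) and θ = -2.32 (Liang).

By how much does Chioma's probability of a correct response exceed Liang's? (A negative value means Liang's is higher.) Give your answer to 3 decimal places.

-0.043

P(θ) = c + (1 − c) · 1 / (1 + exp(−a(θ − b)))
P(Chioma) = 0.5577  [exponent -0.3960]
P(Liang) = 0.6008  [exponent -0.1584]
Difference = 0.5577 − 0.6008 = -0.0431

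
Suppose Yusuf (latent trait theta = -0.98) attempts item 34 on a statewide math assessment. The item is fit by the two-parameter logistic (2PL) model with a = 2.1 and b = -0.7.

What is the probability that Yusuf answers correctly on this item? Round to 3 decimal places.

0.357

P(theta) = 1 / (1 + exp(−a(theta − b)))
Exponent: 2.1 × (-0.98 − (-0.7)) = -0.5880
1/(1 + e^{0.5880}) = 0.3571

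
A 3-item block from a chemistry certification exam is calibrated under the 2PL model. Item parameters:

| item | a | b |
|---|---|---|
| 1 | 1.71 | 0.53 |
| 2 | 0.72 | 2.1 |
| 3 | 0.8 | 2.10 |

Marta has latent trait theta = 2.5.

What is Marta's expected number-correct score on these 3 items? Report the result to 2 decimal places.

2.12

P(theta) = 1 / (1 + exp(−a(theta − b)))
P_1 = 1/(1+e^{-3.3687}) = 0.9667
P_2 = 1/(1+e^{-0.2880}) = 0.5715
P_3 = 1/(1+e^{-0.3200}) = 0.5793
E[score] = 0.9667 + 0.5715 + 0.5793 = 2.1175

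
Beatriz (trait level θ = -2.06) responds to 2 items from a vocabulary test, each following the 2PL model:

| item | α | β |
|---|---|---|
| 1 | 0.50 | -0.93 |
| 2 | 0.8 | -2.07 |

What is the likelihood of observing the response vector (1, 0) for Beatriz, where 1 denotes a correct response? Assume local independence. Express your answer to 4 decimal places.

0.1805

P(θ) = 1 / (1 + exp(−α(θ − β)))
P_1 = 1/(1+e^{0.5650}) = 0.3624
P_2 = 1/(1+e^{-0.0080}) = 0.5020
L = P_1 × (1−P_2) = 0.3624 × 0.4980 = 0.18047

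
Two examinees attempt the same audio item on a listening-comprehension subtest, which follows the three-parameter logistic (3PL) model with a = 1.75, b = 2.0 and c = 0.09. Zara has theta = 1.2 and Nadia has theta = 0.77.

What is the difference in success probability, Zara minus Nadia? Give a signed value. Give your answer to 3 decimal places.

0.085

P(theta) = c + (1 − c) · 1 / (1 + exp(−a(theta − b)))
P(Zara) = 0.2700  [exponent -1.4000]
P(Nadia) = 0.1847  [exponent -2.1525]
Difference = 0.2700 − 0.1847 = 0.0853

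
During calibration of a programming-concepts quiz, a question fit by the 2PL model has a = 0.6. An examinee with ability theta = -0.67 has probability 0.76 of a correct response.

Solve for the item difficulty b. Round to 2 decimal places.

P(theta) = 1 / (1 + exp(−a(theta − b)))
logit(0.76) = ln(0.76/0.24) = 1.1527
b = theta − logit/(a) = -0.67 − 1.1527/0.6000 = -2.5911

-2.59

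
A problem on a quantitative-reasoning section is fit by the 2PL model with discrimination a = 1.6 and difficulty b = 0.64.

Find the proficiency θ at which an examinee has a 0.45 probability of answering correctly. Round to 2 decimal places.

P(θ) = 1 / (1 + exp(−a(θ − b)))
logit = ln(0.4500/0.5500) = -0.2007
θ = b + logit/(a) = 0.64 + (-0.2007)/1.6000 = 0.5146

0.51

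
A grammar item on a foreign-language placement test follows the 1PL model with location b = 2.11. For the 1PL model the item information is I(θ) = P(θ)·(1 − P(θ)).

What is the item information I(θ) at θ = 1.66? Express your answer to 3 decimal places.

0.238

P = 1/(1+e^{0.4500}) = 0.3894
P(1−P) = 0.3894 × 0.6106 = 0.2378
I = P(1−P) = 0.23776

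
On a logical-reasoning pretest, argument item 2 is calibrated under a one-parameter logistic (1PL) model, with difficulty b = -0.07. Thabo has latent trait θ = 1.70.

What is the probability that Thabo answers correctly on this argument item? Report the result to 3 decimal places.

0.854

P(θ) = 1 / (1 + exp(−(θ − b)))
Exponent: (1.70 − (-0.07)) = 1.7700
1/(1 + e^{-1.7700}) = 0.8545
P = 0.8545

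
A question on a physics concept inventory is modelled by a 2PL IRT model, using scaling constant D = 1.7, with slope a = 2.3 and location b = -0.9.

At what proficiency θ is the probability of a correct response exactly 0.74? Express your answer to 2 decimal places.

P(θ) = 1 / (1 + exp(−D·a(θ − b)))
logit = ln(0.7400/0.2600) = 1.0460
θ = b + logit/(1.7·a) = -0.9 + 1.0460/3.9100 = -0.6325

-0.63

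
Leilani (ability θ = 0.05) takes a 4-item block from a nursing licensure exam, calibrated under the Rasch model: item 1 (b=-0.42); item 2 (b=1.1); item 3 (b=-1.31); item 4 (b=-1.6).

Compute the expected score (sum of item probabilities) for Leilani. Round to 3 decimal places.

P(θ) = 1 / (1 + exp(−(θ − b)))
P_1 = 1/(1+e^{-0.4700}) = 0.6154
P_2 = 1/(1+e^{1.0500}) = 0.2592
P_3 = 1/(1+e^{-1.3600}) = 0.7958
P_4 = 1/(1+e^{-1.6500}) = 0.8389
E[score] = 0.6154 + 0.2592 + 0.7958 + 0.8389 = 2.5093

2.509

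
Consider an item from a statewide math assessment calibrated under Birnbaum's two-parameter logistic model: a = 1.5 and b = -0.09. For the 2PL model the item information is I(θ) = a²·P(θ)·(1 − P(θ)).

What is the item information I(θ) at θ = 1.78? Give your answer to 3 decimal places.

P = 1/(1+e^{-2.8050}) = 0.9429
P(1−P) = 0.9429 × 0.0571 = 0.0538
I = a² × P(1−P) = 1.5² × 0.0538 = 0.12105

0.121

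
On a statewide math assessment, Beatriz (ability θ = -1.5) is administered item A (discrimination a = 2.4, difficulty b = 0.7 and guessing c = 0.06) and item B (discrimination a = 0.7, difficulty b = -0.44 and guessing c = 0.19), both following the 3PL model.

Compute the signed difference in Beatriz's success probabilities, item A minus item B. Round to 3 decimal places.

P(θ) = c + (1 − c) · 1 / (1 + exp(−a(θ − b)))
P_A = 0.0648
P_B = 0.4513
P_A − P_B = -0.3865

-0.387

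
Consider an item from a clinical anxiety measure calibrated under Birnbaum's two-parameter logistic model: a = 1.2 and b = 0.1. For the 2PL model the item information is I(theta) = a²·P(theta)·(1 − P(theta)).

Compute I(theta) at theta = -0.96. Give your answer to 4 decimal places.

P = 1/(1+e^{1.2720}) = 0.2189
P(1−P) = 0.2189 × 0.7811 = 0.1710
I = a² × P(1−P) = 1.2² × 0.1710 = 0.24623

0.2462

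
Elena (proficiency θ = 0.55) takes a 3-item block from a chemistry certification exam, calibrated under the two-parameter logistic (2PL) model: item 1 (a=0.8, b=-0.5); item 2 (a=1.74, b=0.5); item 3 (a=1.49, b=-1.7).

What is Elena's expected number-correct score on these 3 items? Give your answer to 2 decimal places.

P(θ) = 1 / (1 + exp(−a(θ − b)))
P_1 = 1/(1+e^{-0.8400}) = 0.6985
P_2 = 1/(1+e^{-0.0870}) = 0.5217
P_3 = 1/(1+e^{-3.3525}) = 0.9662
E[score] = 0.6985 + 0.5217 + 0.9662 = 2.1864

2.19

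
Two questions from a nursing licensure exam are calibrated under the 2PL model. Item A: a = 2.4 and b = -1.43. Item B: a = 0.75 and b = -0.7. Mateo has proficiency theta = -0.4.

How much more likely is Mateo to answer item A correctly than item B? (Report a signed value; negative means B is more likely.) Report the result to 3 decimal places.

P(theta) = 1 / (1 + exp(−a(theta − b)))
P_A = 0.9222
P_B = 0.5560
P_A − P_B = 0.3661

0.366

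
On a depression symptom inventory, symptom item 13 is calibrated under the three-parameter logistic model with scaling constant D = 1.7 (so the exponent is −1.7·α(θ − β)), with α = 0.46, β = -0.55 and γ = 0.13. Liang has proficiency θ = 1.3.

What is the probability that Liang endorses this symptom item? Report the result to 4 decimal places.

0.8343

P(θ) = γ + (1 − γ) · 1 / (1 + exp(−D·α(θ − β)))
Exponent: 1.7 × 0.46 × (1.3 − (-0.55)) = 1.4467
1/(1 + e^{-1.4467}) = 0.8095
P = 0.13 + 0.87 × 0.8095 = 0.8343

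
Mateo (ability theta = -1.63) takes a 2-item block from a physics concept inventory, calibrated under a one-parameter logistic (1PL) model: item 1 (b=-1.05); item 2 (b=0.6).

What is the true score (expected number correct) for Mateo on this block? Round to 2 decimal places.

P(theta) = 1 / (1 + exp(−(theta − b)))
P_1 = 1/(1+e^{0.5800}) = 0.3589
P_2 = 1/(1+e^{2.2300}) = 0.0971
E[score] = 0.3589 + 0.0971 = 0.4560

0.46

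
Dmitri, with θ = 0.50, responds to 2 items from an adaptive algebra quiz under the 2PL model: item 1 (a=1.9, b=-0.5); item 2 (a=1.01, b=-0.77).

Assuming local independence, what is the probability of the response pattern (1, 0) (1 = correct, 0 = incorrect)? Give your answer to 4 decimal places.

0.1888

P(θ) = 1 / (1 + exp(−a(θ − b)))
P_1 = 1/(1+e^{-1.9000}) = 0.8699
P_2 = 1/(1+e^{-1.2827}) = 0.7829
L = P_1 × (1−P_2) = 0.8699 × 0.2171 = 0.18885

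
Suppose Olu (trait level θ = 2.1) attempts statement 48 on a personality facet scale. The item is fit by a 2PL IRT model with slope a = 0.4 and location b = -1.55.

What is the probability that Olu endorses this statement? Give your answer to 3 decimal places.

0.812

P(θ) = 1 / (1 + exp(−a(θ − b)))
Exponent: 0.4 × (2.1 − (-1.55)) = 1.4600
1/(1 + e^{-1.4600}) = 0.8115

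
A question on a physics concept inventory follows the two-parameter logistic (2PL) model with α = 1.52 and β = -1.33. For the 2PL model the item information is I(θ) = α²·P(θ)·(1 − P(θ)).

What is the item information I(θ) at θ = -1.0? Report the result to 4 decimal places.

0.5427

P = 1/(1+e^{-0.5016}) = 0.6228
P(1−P) = 0.6228 × 0.3772 = 0.2349
I = α² × P(1−P) = 1.52² × 0.2349 = 0.54274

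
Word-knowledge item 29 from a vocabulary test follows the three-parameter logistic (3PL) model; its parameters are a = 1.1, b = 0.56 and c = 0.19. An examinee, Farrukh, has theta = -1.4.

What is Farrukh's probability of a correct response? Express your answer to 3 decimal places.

0.274

P(theta) = c + (1 − c) · 1 / (1 + exp(−a(theta − b)))
Exponent: 1.1 × (-1.4 − 0.56) = -2.1560
1/(1 + e^{2.1560}) = 0.1038
P = 0.19 + 0.81 × 0.1038 = 0.2741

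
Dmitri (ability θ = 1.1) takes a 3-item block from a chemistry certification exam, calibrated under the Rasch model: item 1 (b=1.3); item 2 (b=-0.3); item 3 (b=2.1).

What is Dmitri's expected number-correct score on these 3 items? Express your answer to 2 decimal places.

1.52

P(θ) = 1 / (1 + exp(−(θ − b)))
P_1 = 1/(1+e^{0.2000}) = 0.4502
P_2 = 1/(1+e^{-1.4000}) = 0.8022
P_3 = 1/(1+e^{1.0000}) = 0.2689
E[score] = 0.4502 + 0.8022 + 0.2689 = 1.5213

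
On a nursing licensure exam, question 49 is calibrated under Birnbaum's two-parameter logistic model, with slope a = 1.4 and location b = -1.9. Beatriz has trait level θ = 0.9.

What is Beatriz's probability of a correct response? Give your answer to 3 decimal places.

P(θ) = 1 / (1 + exp(−a(θ − b)))
Exponent: 1.4 × (0.9 − (-1.9)) = 3.9200
1/(1 + e^{-3.9200}) = 0.9805

0.981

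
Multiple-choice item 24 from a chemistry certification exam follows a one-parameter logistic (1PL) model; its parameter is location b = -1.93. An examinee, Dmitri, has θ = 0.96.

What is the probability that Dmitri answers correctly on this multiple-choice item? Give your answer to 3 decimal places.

P(θ) = 1 / (1 + exp(−(θ − b)))
Exponent: (0.96 − (-1.93)) = 2.8900
1/(1 + e^{-2.8900}) = 0.9473
P = 0.9473

0.947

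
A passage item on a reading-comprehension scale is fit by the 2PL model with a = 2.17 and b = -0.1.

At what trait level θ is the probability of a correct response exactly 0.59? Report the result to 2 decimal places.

0.07

P(θ) = 1 / (1 + exp(−a(θ − b)))
logit = ln(0.5900/0.4100) = 0.3640
θ = b + logit/(a) = -0.1 + 0.3640/2.1700 = 0.0677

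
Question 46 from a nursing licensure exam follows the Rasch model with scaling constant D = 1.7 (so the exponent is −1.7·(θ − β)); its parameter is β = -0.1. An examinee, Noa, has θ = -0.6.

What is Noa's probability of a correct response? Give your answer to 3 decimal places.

P(θ) = 1 / (1 + exp(−D·(θ − β)))
Exponent: 1.7 × (-0.6 − (-0.1)) = -0.8500
1/(1 + e^{0.8500}) = 0.2994
P = 0.2994

0.299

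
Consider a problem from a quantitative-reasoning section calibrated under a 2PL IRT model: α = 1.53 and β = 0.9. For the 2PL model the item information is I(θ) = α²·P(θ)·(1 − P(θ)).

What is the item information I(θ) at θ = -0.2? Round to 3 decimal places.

P = 1/(1+e^{1.6830}) = 0.1567
P(1−P) = 0.1567 × 0.8433 = 0.1321
I = α² × P(1−P) = 1.53² × 0.1321 = 0.30934

0.309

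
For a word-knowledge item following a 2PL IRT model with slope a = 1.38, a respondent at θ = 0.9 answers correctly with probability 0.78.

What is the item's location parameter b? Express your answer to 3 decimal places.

P(θ) = 1 / (1 + exp(−a(θ − b)))
logit(0.78) = ln(0.78/0.22) = 1.2657
b = θ − logit/(a) = 0.9 − 1.2657/1.3800 = -0.0171

-0.017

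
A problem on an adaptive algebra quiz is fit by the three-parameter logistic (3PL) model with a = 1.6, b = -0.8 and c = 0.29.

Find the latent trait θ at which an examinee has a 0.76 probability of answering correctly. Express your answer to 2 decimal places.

-0.38

P(θ) = c + (1 − c) · 1 / (1 + exp(−a(θ − b)))
Remove guessing floor: (0.76 − 0.29)/(1 − 0.29) = 0.6620
logit = ln(0.6620/0.3380) = 0.6721
θ = b + logit/(a) = -0.8 + 0.6721/1.6000 = -0.3799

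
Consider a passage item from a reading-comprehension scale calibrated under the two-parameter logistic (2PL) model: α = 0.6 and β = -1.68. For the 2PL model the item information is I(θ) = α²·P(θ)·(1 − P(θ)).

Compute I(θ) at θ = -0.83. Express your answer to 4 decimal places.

P = 1/(1+e^{-0.5100}) = 0.6248
P(1−P) = 0.6248 × 0.3752 = 0.2344
I = α² × P(1−P) = 0.6² × 0.2344 = 0.08439

0.0844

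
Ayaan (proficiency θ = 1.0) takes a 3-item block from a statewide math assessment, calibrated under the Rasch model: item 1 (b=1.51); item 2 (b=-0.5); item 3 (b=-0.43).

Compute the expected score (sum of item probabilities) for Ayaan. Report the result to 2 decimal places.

P(θ) = 1 / (1 + exp(−(θ − b)))
P_1 = 1/(1+e^{0.5100}) = 0.3752
P_2 = 1/(1+e^{-1.5000}) = 0.8176
P_3 = 1/(1+e^{-1.4300}) = 0.8069
E[score] = 0.3752 + 0.8176 + 0.8069 = 1.9997

2.00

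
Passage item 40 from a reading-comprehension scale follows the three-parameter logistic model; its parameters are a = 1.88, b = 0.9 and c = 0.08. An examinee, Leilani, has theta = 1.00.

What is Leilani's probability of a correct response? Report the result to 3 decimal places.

0.583

P(theta) = c + (1 − c) · 1 / (1 + exp(−a(theta − b)))
Exponent: 1.88 × (1.00 − 0.9) = 0.1880
1/(1 + e^{-0.1880}) = 0.5469
P = 0.08 + 0.92 × 0.5469 = 0.5831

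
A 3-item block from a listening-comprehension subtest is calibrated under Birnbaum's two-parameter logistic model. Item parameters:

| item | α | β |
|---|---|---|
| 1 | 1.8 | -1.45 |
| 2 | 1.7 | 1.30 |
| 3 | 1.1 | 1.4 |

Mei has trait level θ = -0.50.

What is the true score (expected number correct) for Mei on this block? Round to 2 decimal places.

P(θ) = 1 / (1 + exp(−α(θ − β)))
P_1 = 1/(1+e^{-1.7100}) = 0.8468
P_2 = 1/(1+e^{3.0600}) = 0.0448
P_3 = 1/(1+e^{2.0900}) = 0.1101
E[score] = 0.8468 + 0.0448 + 0.1101 = 1.0017

1.00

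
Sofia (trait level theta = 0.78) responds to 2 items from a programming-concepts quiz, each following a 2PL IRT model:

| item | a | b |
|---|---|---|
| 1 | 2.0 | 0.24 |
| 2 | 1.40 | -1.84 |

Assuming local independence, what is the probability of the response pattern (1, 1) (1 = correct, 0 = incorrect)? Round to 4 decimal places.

P(theta) = 1 / (1 + exp(−a(theta − b)))
P_1 = 1/(1+e^{-1.0800}) = 0.7465
P_2 = 1/(1+e^{-3.6680}) = 0.9751
L = P_1 × P_2 = 0.7465 × 0.9751 = 0.72791

0.7279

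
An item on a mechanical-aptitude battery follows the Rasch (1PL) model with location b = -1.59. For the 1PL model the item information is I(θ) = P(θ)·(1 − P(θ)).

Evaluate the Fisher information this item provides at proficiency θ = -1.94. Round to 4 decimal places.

P = 1/(1+e^{0.3500}) = 0.4134
P(1−P) = 0.4134 × 0.5866 = 0.2425
I = P(1−P) = 0.24250

0.2425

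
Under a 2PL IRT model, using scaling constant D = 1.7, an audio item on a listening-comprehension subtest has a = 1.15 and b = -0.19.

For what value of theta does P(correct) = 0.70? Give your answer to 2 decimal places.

P(theta) = 1 / (1 + exp(−D·a(theta − b)))
logit = ln(0.7000/0.3000) = 0.8473
theta = b + logit/(1.7·a) = -0.19 + 0.8473/1.9550 = 0.2434

0.24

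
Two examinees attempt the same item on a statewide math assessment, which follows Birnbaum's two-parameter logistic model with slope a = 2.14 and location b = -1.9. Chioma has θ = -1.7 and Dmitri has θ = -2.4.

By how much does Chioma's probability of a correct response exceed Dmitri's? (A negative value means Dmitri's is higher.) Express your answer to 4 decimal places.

P(θ) = 1 / (1 + exp(−a(θ − b)))
P(Chioma) = 0.6054  [exponent 0.4280]
P(Dmitri) = 0.2554  [exponent -1.0700]
Difference = 0.6054 − 0.2554 = 0.3500

0.3500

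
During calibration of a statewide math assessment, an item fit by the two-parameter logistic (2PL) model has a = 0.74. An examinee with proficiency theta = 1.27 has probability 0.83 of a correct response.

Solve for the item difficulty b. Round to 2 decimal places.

P(theta) = 1 / (1 + exp(−a(theta − b)))
logit(0.83) = ln(0.83/0.17) = 1.5856
b = theta − logit/(a) = 1.27 − 1.5856/0.7400 = -0.8727

-0.87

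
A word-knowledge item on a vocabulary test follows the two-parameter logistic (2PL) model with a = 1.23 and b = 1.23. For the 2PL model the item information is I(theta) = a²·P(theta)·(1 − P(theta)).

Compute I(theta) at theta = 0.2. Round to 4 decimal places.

0.2594

P = 1/(1+e^{1.2669}) = 0.2198
P(1−P) = 0.2198 × 0.7802 = 0.1715
I = a² × P(1−P) = 1.23² × 0.1715 = 0.25943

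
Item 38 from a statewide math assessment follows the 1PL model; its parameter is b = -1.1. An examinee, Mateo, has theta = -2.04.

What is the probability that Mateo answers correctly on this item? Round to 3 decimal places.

0.281

P(theta) = 1 / (1 + exp(−(theta − b)))
Exponent: (-2.04 − (-1.1)) = -0.9400
1/(1 + e^{0.9400}) = 0.2809
P = 0.2809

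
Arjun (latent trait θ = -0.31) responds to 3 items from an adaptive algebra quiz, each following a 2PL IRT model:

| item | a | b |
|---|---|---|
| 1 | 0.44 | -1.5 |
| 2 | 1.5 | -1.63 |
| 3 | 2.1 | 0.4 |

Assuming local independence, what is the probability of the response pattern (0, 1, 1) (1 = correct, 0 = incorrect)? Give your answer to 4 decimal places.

P(θ) = 1 / (1 + exp(−a(θ − b)))
P_1 = 1/(1+e^{-0.5236}) = 0.6280
P_2 = 1/(1+e^{-1.9800}) = 0.8787
P_3 = 1/(1+e^{1.4910}) = 0.1838
L = (1−P_1) × P_2 × P_3 = 0.3720 × 0.8787 × 0.1838 = 0.06007

0.0601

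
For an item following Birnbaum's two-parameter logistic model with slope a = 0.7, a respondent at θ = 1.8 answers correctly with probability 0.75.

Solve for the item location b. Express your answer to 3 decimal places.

P(θ) = 1 / (1 + exp(−a(θ − b)))
logit(0.75) = ln(0.75/0.25) = 1.0986
b = θ − logit/(a) = 1.8 − 1.0986/0.7000 = 0.2306

0.231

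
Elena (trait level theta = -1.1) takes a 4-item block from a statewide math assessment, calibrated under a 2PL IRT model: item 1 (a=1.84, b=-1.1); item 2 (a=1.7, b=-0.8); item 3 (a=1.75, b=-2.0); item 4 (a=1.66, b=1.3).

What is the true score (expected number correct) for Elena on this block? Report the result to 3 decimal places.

P(theta) = 1 / (1 + exp(−a(theta − b)))
P_1 = 1/(1+e^{0.0000}) = 0.5000
P_2 = 1/(1+e^{0.5100}) = 0.3752
P_3 = 1/(1+e^{-1.5750}) = 0.8285
P_4 = 1/(1+e^{3.9840}) = 0.0183
E[score] = 0.5000 + 0.3752 + 0.8285 + 0.0183 = 1.7220

1.722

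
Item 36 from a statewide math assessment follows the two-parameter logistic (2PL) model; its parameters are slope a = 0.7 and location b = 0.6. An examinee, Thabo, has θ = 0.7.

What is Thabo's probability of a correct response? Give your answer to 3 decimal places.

0.517

P(θ) = 1 / (1 + exp(−a(θ − b)))
Exponent: 0.7 × (0.7 − 0.6) = 0.0700
1/(1 + e^{-0.0700}) = 0.5175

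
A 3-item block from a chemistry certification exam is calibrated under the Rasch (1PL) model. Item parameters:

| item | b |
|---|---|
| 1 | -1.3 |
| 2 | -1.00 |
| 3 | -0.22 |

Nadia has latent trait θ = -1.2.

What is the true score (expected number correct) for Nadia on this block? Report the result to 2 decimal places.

P(θ) = 1 / (1 + exp(−(θ − b)))
P_1 = 1/(1+e^{-0.1000}) = 0.5250
P_2 = 1/(1+e^{0.2000}) = 0.4502
P_3 = 1/(1+e^{0.9800}) = 0.2729
E[score] = 0.5250 + 0.4502 + 0.2729 = 1.2480

1.25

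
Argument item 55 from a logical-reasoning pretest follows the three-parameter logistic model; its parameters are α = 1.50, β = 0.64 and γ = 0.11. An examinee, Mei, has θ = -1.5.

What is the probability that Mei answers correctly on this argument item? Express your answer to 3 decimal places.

0.145

P(θ) = γ + (1 − γ) · 1 / (1 + exp(−α(θ − β)))
Exponent: 1.50 × (-1.5 − 0.64) = -3.2100
1/(1 + e^{3.2100}) = 0.0388
P = 0.11 + 0.89 × 0.0388 = 0.1445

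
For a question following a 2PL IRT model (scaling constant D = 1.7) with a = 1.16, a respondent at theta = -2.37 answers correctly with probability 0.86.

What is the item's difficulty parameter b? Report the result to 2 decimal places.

-3.29

P(theta) = 1 / (1 + exp(−D·a(theta − b)))
logit(0.86) = ln(0.86/0.14) = 1.8153
b = theta − logit/(1.7·a) = -2.37 − 1.8153/1.9720 = -3.2905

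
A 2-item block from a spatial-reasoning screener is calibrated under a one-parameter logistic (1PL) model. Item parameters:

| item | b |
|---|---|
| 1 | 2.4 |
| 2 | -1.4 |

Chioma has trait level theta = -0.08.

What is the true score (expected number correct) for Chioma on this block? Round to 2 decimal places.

0.87

P(theta) = 1 / (1 + exp(−(theta − b)))
P_1 = 1/(1+e^{2.4800}) = 0.0773
P_2 = 1/(1+e^{-1.3200}) = 0.7892
E[score] = 0.0773 + 0.7892 = 0.8665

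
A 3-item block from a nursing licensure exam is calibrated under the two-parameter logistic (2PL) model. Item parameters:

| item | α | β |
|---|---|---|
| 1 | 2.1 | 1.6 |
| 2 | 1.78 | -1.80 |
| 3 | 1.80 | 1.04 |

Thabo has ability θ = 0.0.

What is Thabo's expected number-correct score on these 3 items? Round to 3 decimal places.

1.128

P(θ) = 1 / (1 + exp(−α(θ − β)))
P_1 = 1/(1+e^{3.3600}) = 0.0336
P_2 = 1/(1+e^{-3.2040}) = 0.9610
P_3 = 1/(1+e^{1.8720}) = 0.1333
E[score] = 0.0336 + 0.9610 + 0.1333 = 1.1279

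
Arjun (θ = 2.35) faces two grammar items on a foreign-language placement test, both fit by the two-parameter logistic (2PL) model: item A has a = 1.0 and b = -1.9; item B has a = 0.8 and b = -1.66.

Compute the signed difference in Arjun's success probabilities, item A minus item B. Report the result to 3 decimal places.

P(θ) = 1 / (1 + exp(−a(θ − b)))
P_A = 0.9859
P_B = 0.9611
P_A − P_B = 0.0248

0.025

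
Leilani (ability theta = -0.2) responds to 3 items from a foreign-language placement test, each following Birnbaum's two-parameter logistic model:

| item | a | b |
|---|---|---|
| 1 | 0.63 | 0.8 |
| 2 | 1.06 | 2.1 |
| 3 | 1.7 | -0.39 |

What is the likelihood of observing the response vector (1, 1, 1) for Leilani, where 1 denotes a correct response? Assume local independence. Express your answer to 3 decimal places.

0.016

P(theta) = 1 / (1 + exp(−a(theta − b)))
P_1 = 1/(1+e^{0.6300}) = 0.3475
P_2 = 1/(1+e^{2.4380}) = 0.0803
P_3 = 1/(1+e^{-0.3230}) = 0.5801
L = P_1 × P_2 × P_3 = 0.3475 × 0.0803 × 0.5801 = 0.01619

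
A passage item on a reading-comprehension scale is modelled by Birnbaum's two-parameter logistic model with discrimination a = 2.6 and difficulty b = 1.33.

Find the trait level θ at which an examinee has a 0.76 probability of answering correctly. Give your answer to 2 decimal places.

P(θ) = 1 / (1 + exp(−a(θ − b)))
logit = ln(0.7600/0.2400) = 1.1527
θ = b + logit/(a) = 1.33 + 1.1527/2.6000 = 1.7733

1.77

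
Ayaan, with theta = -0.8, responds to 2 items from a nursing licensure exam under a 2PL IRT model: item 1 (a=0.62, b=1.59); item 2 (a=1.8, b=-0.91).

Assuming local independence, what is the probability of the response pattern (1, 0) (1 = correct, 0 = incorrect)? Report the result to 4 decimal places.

0.0834

P(theta) = 1 / (1 + exp(−a(theta − b)))
P_1 = 1/(1+e^{1.4818}) = 0.1852
P_2 = 1/(1+e^{-0.1980}) = 0.5493
L = P_1 × (1−P_2) = 0.1852 × 0.4507 = 0.08344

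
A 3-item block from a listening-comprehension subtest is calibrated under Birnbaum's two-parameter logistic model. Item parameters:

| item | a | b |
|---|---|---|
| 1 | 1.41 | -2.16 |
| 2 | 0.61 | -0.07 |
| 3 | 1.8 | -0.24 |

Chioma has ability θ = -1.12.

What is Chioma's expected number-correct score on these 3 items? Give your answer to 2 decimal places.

1.33

P(θ) = 1 / (1 + exp(−a(θ − b)))
P_1 = 1/(1+e^{-1.4664}) = 0.8125
P_2 = 1/(1+e^{0.6405}) = 0.3451
P_3 = 1/(1+e^{1.5840}) = 0.1702
E[score] = 0.8125 + 0.3451 + 0.1702 = 1.3279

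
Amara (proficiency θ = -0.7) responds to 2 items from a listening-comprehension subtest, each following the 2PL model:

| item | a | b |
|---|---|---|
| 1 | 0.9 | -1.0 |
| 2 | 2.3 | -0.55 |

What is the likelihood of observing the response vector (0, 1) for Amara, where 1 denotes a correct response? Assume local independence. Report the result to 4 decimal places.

P(θ) = 1 / (1 + exp(−a(θ − b)))
P_1 = 1/(1+e^{-0.2700}) = 0.5671
P_2 = 1/(1+e^{0.3450}) = 0.4146
L = (1−P_1) × P_2 = 0.4329 × 0.4146 = 0.17948

0.1795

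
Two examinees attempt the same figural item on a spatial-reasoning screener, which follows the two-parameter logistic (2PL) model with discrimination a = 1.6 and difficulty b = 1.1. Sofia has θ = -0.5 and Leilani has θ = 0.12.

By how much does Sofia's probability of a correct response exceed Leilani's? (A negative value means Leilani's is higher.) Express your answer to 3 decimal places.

-0.101

P(θ) = 1 / (1 + exp(−a(θ − b)))
P(Sofia) = 0.0718  [exponent -2.5600]
P(Leilani) = 0.1725  [exponent -1.5680]
Difference = 0.0718 − 0.1725 = -0.1007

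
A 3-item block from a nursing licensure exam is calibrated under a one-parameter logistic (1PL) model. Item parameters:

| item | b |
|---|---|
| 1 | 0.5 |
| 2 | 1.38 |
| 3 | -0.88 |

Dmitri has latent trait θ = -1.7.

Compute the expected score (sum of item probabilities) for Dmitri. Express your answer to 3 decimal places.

P(θ) = 1 / (1 + exp(−(θ − b)))
P_1 = 1/(1+e^{2.2000}) = 0.0998
P_2 = 1/(1+e^{3.0800}) = 0.0439
P_3 = 1/(1+e^{0.8200}) = 0.3058
E[score] = 0.0998 + 0.0439 + 0.3058 = 0.4495

0.449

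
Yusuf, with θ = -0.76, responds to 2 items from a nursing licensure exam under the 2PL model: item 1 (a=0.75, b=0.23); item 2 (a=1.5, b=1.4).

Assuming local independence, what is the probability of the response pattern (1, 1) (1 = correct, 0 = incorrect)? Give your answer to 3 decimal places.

P(θ) = 1 / (1 + exp(−a(θ − b)))
P_1 = 1/(1+e^{0.7425}) = 0.3225
P_2 = 1/(1+e^{3.2400}) = 0.0377
L = P_1 × P_2 = 0.3225 × 0.0377 = 0.01215

0.012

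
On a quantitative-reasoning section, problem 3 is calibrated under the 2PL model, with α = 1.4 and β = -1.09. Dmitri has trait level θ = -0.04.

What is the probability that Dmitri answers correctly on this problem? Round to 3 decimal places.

P(θ) = 1 / (1 + exp(−α(θ − β)))
Exponent: 1.4 × (-0.04 − (-1.09)) = 1.4700
1/(1 + e^{-1.4700}) = 0.8131

0.813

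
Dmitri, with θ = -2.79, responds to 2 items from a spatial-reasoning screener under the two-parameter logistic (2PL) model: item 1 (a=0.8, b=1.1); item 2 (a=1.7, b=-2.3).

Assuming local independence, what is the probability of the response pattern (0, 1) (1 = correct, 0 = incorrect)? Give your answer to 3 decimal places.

P(θ) = 1 / (1 + exp(−a(θ − b)))
P_1 = 1/(1+e^{3.1120}) = 0.0426
P_2 = 1/(1+e^{0.8330}) = 0.3030
L = (1−P_1) × P_2 = 0.9574 × 0.3030 = 0.29010

0.290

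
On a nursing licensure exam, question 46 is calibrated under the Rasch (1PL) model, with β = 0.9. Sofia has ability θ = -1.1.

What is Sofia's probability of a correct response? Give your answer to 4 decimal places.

0.1192

P(θ) = 1 / (1 + exp(−(θ − β)))
Exponent: (-1.1 − 0.9) = -2.0000
1/(1 + e^{2.0000}) = 0.1192
P = 0.1192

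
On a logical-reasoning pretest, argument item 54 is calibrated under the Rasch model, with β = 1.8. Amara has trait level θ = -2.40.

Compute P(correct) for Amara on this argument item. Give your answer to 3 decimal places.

P(θ) = 1 / (1 + exp(−(θ − β)))
Exponent: (-2.40 − 1.8) = -4.2000
1/(1 + e^{4.2000}) = 0.0148
P = 0.0148

0.015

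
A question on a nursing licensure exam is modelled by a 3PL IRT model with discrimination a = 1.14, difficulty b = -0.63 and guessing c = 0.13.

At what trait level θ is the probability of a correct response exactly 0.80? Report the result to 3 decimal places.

0.430

P(θ) = c + (1 − c) · 1 / (1 + exp(−a(θ − b)))
Remove guessing floor: (0.80 − 0.13)/(1 − 0.13) = 0.7701
logit = ln(0.7701/0.2299) = 1.2090
θ = b + logit/(a) = -0.63 + 1.2090/1.1400 = 0.4305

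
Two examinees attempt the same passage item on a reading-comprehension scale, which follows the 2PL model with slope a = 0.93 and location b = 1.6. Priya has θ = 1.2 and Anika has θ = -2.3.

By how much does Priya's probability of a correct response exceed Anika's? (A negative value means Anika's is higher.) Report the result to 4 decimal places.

P(θ) = 1 / (1 + exp(−a(θ − b)))
P(Priya) = 0.4081  [exponent -0.3720]
P(Anika) = 0.0259  [exponent -3.6270]
Difference = 0.4081 − 0.0259 = 0.3822

0.3822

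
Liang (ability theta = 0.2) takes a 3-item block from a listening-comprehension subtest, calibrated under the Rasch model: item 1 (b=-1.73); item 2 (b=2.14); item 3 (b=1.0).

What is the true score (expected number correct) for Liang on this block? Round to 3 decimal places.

P(theta) = 1 / (1 + exp(−(theta − b)))
P_1 = 1/(1+e^{-1.9300}) = 0.8732
P_2 = 1/(1+e^{1.9400}) = 0.1256
P_3 = 1/(1+e^{0.8000}) = 0.3100
E[score] = 0.8732 + 0.1256 + 0.3100 = 1.3089

1.309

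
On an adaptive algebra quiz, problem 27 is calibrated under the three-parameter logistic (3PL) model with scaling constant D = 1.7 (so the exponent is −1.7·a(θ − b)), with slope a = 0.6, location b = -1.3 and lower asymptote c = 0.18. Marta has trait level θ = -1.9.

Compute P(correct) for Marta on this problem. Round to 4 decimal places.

P(θ) = c + (1 − c) · 1 / (1 + exp(−D·a(θ − b)))
Exponent: 1.7 × 0.6 × (-1.9 − (-1.3)) = -0.6120
1/(1 + e^{0.6120}) = 0.3516
P = 0.18 + 0.82 × 0.3516 = 0.4683

0.4683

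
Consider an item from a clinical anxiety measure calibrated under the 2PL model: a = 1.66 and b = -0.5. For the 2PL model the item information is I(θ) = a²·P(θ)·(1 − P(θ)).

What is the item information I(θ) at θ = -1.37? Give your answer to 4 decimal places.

0.4256

P = 1/(1+e^{1.4442}) = 0.1909
P(1−P) = 0.1909 × 0.8091 = 0.1545
I = a² × P(1−P) = 1.66² × 0.1545 = 0.42562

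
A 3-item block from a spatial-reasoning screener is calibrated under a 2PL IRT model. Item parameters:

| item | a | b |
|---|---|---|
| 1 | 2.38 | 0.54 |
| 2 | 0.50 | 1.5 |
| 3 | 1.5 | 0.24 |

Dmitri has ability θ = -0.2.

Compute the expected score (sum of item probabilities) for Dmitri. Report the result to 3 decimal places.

0.787

P(θ) = 1 / (1 + exp(−a(θ − b)))
P_1 = 1/(1+e^{1.7612}) = 0.1466
P_2 = 1/(1+e^{0.8500}) = 0.2994
P_3 = 1/(1+e^{0.6600}) = 0.3407
E[score] = 0.1466 + 0.2994 + 0.3407 = 0.7868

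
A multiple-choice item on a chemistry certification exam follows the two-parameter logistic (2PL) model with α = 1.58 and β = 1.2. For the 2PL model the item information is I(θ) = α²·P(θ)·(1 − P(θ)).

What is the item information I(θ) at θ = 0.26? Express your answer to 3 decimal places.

0.376

P = 1/(1+e^{1.4852}) = 0.1846
P(1−P) = 0.1846 × 0.8154 = 0.1506
I = α² × P(1−P) = 1.58² × 0.1506 = 0.37583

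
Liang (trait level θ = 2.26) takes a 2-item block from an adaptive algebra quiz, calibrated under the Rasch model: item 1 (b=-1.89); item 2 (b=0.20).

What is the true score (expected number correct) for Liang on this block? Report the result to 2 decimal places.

1.87

P(θ) = 1 / (1 + exp(−(θ − b)))
P_1 = 1/(1+e^{-4.1500}) = 0.9845
P_2 = 1/(1+e^{-2.0600}) = 0.8870
E[score] = 0.9845 + 0.8870 = 1.8714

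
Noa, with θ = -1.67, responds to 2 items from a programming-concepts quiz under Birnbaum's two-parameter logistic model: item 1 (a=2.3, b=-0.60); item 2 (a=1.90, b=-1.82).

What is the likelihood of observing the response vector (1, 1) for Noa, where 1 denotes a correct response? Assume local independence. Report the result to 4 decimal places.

0.0449

P(θ) = 1 / (1 + exp(−a(θ − b)))
P_1 = 1/(1+e^{2.4610}) = 0.0786
P_2 = 1/(1+e^{-0.2850}) = 0.5708
L = P_1 × P_2 = 0.0786 × 0.5708 = 0.04488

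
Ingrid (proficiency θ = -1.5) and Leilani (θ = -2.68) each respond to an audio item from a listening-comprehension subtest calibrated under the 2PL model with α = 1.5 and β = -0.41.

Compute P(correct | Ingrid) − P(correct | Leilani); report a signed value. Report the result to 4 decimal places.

0.1310

P(θ) = 1 / (1 + exp(−α(θ − β)))
P(Ingrid) = 0.1631  [exponent -1.6350]
P(Leilani) = 0.0321  [exponent -3.4050]
Difference = 0.1631 − 0.0321 = 0.1310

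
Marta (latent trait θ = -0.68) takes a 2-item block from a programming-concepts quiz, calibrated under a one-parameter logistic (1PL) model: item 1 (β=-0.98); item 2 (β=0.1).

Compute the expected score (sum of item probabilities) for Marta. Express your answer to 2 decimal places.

0.89

P(θ) = 1 / (1 + exp(−(θ − β)))
P_1 = 1/(1+e^{-0.3000}) = 0.5744
P_2 = 1/(1+e^{0.7800}) = 0.3143
E[score] = 0.5744 + 0.3143 = 0.8888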